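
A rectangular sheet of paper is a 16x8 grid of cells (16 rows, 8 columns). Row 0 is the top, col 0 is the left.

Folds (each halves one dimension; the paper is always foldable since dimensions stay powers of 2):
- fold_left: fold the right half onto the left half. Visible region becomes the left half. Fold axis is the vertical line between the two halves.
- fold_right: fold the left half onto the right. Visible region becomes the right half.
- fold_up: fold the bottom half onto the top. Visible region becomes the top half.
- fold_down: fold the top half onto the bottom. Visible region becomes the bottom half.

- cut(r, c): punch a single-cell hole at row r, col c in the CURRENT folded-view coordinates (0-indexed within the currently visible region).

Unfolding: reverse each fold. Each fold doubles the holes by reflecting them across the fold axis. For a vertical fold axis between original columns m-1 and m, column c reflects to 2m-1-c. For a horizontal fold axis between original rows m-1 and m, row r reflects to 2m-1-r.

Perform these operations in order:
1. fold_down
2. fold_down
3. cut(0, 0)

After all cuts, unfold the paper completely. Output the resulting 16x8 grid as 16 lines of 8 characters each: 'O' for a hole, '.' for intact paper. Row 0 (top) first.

Op 1 fold_down: fold axis h@8; visible region now rows[8,16) x cols[0,8) = 8x8
Op 2 fold_down: fold axis h@12; visible region now rows[12,16) x cols[0,8) = 4x8
Op 3 cut(0, 0): punch at orig (12,0); cuts so far [(12, 0)]; region rows[12,16) x cols[0,8) = 4x8
Unfold 1 (reflect across h@12): 2 holes -> [(11, 0), (12, 0)]
Unfold 2 (reflect across h@8): 4 holes -> [(3, 0), (4, 0), (11, 0), (12, 0)]

Answer: ........
........
........
O.......
O.......
........
........
........
........
........
........
O.......
O.......
........
........
........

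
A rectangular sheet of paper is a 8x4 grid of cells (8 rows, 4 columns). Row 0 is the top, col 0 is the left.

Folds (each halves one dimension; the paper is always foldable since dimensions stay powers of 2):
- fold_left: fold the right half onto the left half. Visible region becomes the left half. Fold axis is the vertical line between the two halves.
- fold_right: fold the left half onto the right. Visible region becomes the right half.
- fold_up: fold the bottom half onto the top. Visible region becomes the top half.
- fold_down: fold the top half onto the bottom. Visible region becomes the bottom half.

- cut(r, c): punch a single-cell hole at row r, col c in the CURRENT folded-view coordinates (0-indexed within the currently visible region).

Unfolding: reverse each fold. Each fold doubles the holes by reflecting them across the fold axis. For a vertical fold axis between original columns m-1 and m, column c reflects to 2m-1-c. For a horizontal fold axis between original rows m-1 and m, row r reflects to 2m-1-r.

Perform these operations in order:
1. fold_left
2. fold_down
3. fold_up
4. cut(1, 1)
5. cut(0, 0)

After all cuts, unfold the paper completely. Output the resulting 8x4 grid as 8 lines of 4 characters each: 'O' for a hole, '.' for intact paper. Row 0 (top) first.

Answer: O..O
.OO.
.OO.
O..O
O..O
.OO.
.OO.
O..O

Derivation:
Op 1 fold_left: fold axis v@2; visible region now rows[0,8) x cols[0,2) = 8x2
Op 2 fold_down: fold axis h@4; visible region now rows[4,8) x cols[0,2) = 4x2
Op 3 fold_up: fold axis h@6; visible region now rows[4,6) x cols[0,2) = 2x2
Op 4 cut(1, 1): punch at orig (5,1); cuts so far [(5, 1)]; region rows[4,6) x cols[0,2) = 2x2
Op 5 cut(0, 0): punch at orig (4,0); cuts so far [(4, 0), (5, 1)]; region rows[4,6) x cols[0,2) = 2x2
Unfold 1 (reflect across h@6): 4 holes -> [(4, 0), (5, 1), (6, 1), (7, 0)]
Unfold 2 (reflect across h@4): 8 holes -> [(0, 0), (1, 1), (2, 1), (3, 0), (4, 0), (5, 1), (6, 1), (7, 0)]
Unfold 3 (reflect across v@2): 16 holes -> [(0, 0), (0, 3), (1, 1), (1, 2), (2, 1), (2, 2), (3, 0), (3, 3), (4, 0), (4, 3), (5, 1), (5, 2), (6, 1), (6, 2), (7, 0), (7, 3)]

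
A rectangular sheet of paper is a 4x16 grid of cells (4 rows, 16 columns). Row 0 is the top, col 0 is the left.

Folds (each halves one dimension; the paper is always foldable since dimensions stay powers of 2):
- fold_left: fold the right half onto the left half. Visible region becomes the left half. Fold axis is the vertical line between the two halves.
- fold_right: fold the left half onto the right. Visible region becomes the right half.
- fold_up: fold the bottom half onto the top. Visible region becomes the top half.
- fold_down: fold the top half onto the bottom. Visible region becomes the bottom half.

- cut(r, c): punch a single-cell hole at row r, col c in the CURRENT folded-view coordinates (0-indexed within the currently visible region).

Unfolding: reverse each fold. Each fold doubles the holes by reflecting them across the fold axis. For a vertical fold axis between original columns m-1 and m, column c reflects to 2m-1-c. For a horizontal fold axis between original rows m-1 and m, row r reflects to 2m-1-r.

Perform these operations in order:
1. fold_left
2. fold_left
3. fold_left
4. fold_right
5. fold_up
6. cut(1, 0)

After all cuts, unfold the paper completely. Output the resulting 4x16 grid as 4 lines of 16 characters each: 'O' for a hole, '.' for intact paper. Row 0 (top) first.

Op 1 fold_left: fold axis v@8; visible region now rows[0,4) x cols[0,8) = 4x8
Op 2 fold_left: fold axis v@4; visible region now rows[0,4) x cols[0,4) = 4x4
Op 3 fold_left: fold axis v@2; visible region now rows[0,4) x cols[0,2) = 4x2
Op 4 fold_right: fold axis v@1; visible region now rows[0,4) x cols[1,2) = 4x1
Op 5 fold_up: fold axis h@2; visible region now rows[0,2) x cols[1,2) = 2x1
Op 6 cut(1, 0): punch at orig (1,1); cuts so far [(1, 1)]; region rows[0,2) x cols[1,2) = 2x1
Unfold 1 (reflect across h@2): 2 holes -> [(1, 1), (2, 1)]
Unfold 2 (reflect across v@1): 4 holes -> [(1, 0), (1, 1), (2, 0), (2, 1)]
Unfold 3 (reflect across v@2): 8 holes -> [(1, 0), (1, 1), (1, 2), (1, 3), (2, 0), (2, 1), (2, 2), (2, 3)]
Unfold 4 (reflect across v@4): 16 holes -> [(1, 0), (1, 1), (1, 2), (1, 3), (1, 4), (1, 5), (1, 6), (1, 7), (2, 0), (2, 1), (2, 2), (2, 3), (2, 4), (2, 5), (2, 6), (2, 7)]
Unfold 5 (reflect across v@8): 32 holes -> [(1, 0), (1, 1), (1, 2), (1, 3), (1, 4), (1, 5), (1, 6), (1, 7), (1, 8), (1, 9), (1, 10), (1, 11), (1, 12), (1, 13), (1, 14), (1, 15), (2, 0), (2, 1), (2, 2), (2, 3), (2, 4), (2, 5), (2, 6), (2, 7), (2, 8), (2, 9), (2, 10), (2, 11), (2, 12), (2, 13), (2, 14), (2, 15)]

Answer: ................
OOOOOOOOOOOOOOOO
OOOOOOOOOOOOOOOO
................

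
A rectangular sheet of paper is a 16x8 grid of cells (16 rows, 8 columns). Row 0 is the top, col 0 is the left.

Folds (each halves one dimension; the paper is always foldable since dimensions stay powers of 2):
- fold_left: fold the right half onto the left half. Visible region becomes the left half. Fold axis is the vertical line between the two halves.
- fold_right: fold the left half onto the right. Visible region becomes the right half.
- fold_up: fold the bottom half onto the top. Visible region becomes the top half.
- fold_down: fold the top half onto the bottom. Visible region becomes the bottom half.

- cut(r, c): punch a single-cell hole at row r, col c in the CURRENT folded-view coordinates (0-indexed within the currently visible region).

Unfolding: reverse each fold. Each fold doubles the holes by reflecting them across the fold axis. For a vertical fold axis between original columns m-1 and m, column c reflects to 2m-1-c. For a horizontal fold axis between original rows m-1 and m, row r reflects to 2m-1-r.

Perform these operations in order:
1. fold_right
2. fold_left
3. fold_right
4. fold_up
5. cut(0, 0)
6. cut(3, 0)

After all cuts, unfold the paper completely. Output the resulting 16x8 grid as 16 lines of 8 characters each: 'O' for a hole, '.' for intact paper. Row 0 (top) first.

Answer: OOOOOOOO
........
........
OOOOOOOO
........
........
........
........
........
........
........
........
OOOOOOOO
........
........
OOOOOOOO

Derivation:
Op 1 fold_right: fold axis v@4; visible region now rows[0,16) x cols[4,8) = 16x4
Op 2 fold_left: fold axis v@6; visible region now rows[0,16) x cols[4,6) = 16x2
Op 3 fold_right: fold axis v@5; visible region now rows[0,16) x cols[5,6) = 16x1
Op 4 fold_up: fold axis h@8; visible region now rows[0,8) x cols[5,6) = 8x1
Op 5 cut(0, 0): punch at orig (0,5); cuts so far [(0, 5)]; region rows[0,8) x cols[5,6) = 8x1
Op 6 cut(3, 0): punch at orig (3,5); cuts so far [(0, 5), (3, 5)]; region rows[0,8) x cols[5,6) = 8x1
Unfold 1 (reflect across h@8): 4 holes -> [(0, 5), (3, 5), (12, 5), (15, 5)]
Unfold 2 (reflect across v@5): 8 holes -> [(0, 4), (0, 5), (3, 4), (3, 5), (12, 4), (12, 5), (15, 4), (15, 5)]
Unfold 3 (reflect across v@6): 16 holes -> [(0, 4), (0, 5), (0, 6), (0, 7), (3, 4), (3, 5), (3, 6), (3, 7), (12, 4), (12, 5), (12, 6), (12, 7), (15, 4), (15, 5), (15, 6), (15, 7)]
Unfold 4 (reflect across v@4): 32 holes -> [(0, 0), (0, 1), (0, 2), (0, 3), (0, 4), (0, 5), (0, 6), (0, 7), (3, 0), (3, 1), (3, 2), (3, 3), (3, 4), (3, 5), (3, 6), (3, 7), (12, 0), (12, 1), (12, 2), (12, 3), (12, 4), (12, 5), (12, 6), (12, 7), (15, 0), (15, 1), (15, 2), (15, 3), (15, 4), (15, 5), (15, 6), (15, 7)]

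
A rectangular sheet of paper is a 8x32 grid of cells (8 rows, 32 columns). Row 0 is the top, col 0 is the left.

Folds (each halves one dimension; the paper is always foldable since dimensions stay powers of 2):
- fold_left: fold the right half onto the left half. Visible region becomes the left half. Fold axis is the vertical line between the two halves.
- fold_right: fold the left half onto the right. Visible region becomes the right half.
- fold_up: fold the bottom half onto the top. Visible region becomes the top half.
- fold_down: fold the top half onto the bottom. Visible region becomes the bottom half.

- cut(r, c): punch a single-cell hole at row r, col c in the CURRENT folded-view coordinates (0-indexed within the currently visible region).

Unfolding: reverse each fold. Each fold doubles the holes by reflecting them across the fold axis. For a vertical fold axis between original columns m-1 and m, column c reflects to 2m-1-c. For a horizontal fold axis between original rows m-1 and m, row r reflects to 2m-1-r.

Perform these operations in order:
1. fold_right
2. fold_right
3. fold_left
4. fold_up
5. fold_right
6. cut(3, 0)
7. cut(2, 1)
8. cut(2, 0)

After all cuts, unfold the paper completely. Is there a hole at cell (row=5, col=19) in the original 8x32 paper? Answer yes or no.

Answer: yes

Derivation:
Op 1 fold_right: fold axis v@16; visible region now rows[0,8) x cols[16,32) = 8x16
Op 2 fold_right: fold axis v@24; visible region now rows[0,8) x cols[24,32) = 8x8
Op 3 fold_left: fold axis v@28; visible region now rows[0,8) x cols[24,28) = 8x4
Op 4 fold_up: fold axis h@4; visible region now rows[0,4) x cols[24,28) = 4x4
Op 5 fold_right: fold axis v@26; visible region now rows[0,4) x cols[26,28) = 4x2
Op 6 cut(3, 0): punch at orig (3,26); cuts so far [(3, 26)]; region rows[0,4) x cols[26,28) = 4x2
Op 7 cut(2, 1): punch at orig (2,27); cuts so far [(2, 27), (3, 26)]; region rows[0,4) x cols[26,28) = 4x2
Op 8 cut(2, 0): punch at orig (2,26); cuts so far [(2, 26), (2, 27), (3, 26)]; region rows[0,4) x cols[26,28) = 4x2
Unfold 1 (reflect across v@26): 6 holes -> [(2, 24), (2, 25), (2, 26), (2, 27), (3, 25), (3, 26)]
Unfold 2 (reflect across h@4): 12 holes -> [(2, 24), (2, 25), (2, 26), (2, 27), (3, 25), (3, 26), (4, 25), (4, 26), (5, 24), (5, 25), (5, 26), (5, 27)]
Unfold 3 (reflect across v@28): 24 holes -> [(2, 24), (2, 25), (2, 26), (2, 27), (2, 28), (2, 29), (2, 30), (2, 31), (3, 25), (3, 26), (3, 29), (3, 30), (4, 25), (4, 26), (4, 29), (4, 30), (5, 24), (5, 25), (5, 26), (5, 27), (5, 28), (5, 29), (5, 30), (5, 31)]
Unfold 4 (reflect across v@24): 48 holes -> [(2, 16), (2, 17), (2, 18), (2, 19), (2, 20), (2, 21), (2, 22), (2, 23), (2, 24), (2, 25), (2, 26), (2, 27), (2, 28), (2, 29), (2, 30), (2, 31), (3, 17), (3, 18), (3, 21), (3, 22), (3, 25), (3, 26), (3, 29), (3, 30), (4, 17), (4, 18), (4, 21), (4, 22), (4, 25), (4, 26), (4, 29), (4, 30), (5, 16), (5, 17), (5, 18), (5, 19), (5, 20), (5, 21), (5, 22), (5, 23), (5, 24), (5, 25), (5, 26), (5, 27), (5, 28), (5, 29), (5, 30), (5, 31)]
Unfold 5 (reflect across v@16): 96 holes -> [(2, 0), (2, 1), (2, 2), (2, 3), (2, 4), (2, 5), (2, 6), (2, 7), (2, 8), (2, 9), (2, 10), (2, 11), (2, 12), (2, 13), (2, 14), (2, 15), (2, 16), (2, 17), (2, 18), (2, 19), (2, 20), (2, 21), (2, 22), (2, 23), (2, 24), (2, 25), (2, 26), (2, 27), (2, 28), (2, 29), (2, 30), (2, 31), (3, 1), (3, 2), (3, 5), (3, 6), (3, 9), (3, 10), (3, 13), (3, 14), (3, 17), (3, 18), (3, 21), (3, 22), (3, 25), (3, 26), (3, 29), (3, 30), (4, 1), (4, 2), (4, 5), (4, 6), (4, 9), (4, 10), (4, 13), (4, 14), (4, 17), (4, 18), (4, 21), (4, 22), (4, 25), (4, 26), (4, 29), (4, 30), (5, 0), (5, 1), (5, 2), (5, 3), (5, 4), (5, 5), (5, 6), (5, 7), (5, 8), (5, 9), (5, 10), (5, 11), (5, 12), (5, 13), (5, 14), (5, 15), (5, 16), (5, 17), (5, 18), (5, 19), (5, 20), (5, 21), (5, 22), (5, 23), (5, 24), (5, 25), (5, 26), (5, 27), (5, 28), (5, 29), (5, 30), (5, 31)]
Holes: [(2, 0), (2, 1), (2, 2), (2, 3), (2, 4), (2, 5), (2, 6), (2, 7), (2, 8), (2, 9), (2, 10), (2, 11), (2, 12), (2, 13), (2, 14), (2, 15), (2, 16), (2, 17), (2, 18), (2, 19), (2, 20), (2, 21), (2, 22), (2, 23), (2, 24), (2, 25), (2, 26), (2, 27), (2, 28), (2, 29), (2, 30), (2, 31), (3, 1), (3, 2), (3, 5), (3, 6), (3, 9), (3, 10), (3, 13), (3, 14), (3, 17), (3, 18), (3, 21), (3, 22), (3, 25), (3, 26), (3, 29), (3, 30), (4, 1), (4, 2), (4, 5), (4, 6), (4, 9), (4, 10), (4, 13), (4, 14), (4, 17), (4, 18), (4, 21), (4, 22), (4, 25), (4, 26), (4, 29), (4, 30), (5, 0), (5, 1), (5, 2), (5, 3), (5, 4), (5, 5), (5, 6), (5, 7), (5, 8), (5, 9), (5, 10), (5, 11), (5, 12), (5, 13), (5, 14), (5, 15), (5, 16), (5, 17), (5, 18), (5, 19), (5, 20), (5, 21), (5, 22), (5, 23), (5, 24), (5, 25), (5, 26), (5, 27), (5, 28), (5, 29), (5, 30), (5, 31)]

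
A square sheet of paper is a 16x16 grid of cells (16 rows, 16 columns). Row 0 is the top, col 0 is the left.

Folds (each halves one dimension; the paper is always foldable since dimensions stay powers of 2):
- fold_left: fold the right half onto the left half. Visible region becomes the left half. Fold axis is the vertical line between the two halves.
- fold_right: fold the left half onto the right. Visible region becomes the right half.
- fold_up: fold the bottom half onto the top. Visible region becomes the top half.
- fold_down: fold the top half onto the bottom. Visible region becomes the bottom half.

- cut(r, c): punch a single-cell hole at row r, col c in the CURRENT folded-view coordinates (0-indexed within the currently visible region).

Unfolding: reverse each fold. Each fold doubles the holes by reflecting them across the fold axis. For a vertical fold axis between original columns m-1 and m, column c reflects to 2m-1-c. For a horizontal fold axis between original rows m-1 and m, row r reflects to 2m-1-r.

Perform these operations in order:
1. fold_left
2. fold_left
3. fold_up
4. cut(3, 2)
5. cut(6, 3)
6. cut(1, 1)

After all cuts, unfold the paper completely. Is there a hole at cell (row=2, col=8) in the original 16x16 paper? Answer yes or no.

Op 1 fold_left: fold axis v@8; visible region now rows[0,16) x cols[0,8) = 16x8
Op 2 fold_left: fold axis v@4; visible region now rows[0,16) x cols[0,4) = 16x4
Op 3 fold_up: fold axis h@8; visible region now rows[0,8) x cols[0,4) = 8x4
Op 4 cut(3, 2): punch at orig (3,2); cuts so far [(3, 2)]; region rows[0,8) x cols[0,4) = 8x4
Op 5 cut(6, 3): punch at orig (6,3); cuts so far [(3, 2), (6, 3)]; region rows[0,8) x cols[0,4) = 8x4
Op 6 cut(1, 1): punch at orig (1,1); cuts so far [(1, 1), (3, 2), (6, 3)]; region rows[0,8) x cols[0,4) = 8x4
Unfold 1 (reflect across h@8): 6 holes -> [(1, 1), (3, 2), (6, 3), (9, 3), (12, 2), (14, 1)]
Unfold 2 (reflect across v@4): 12 holes -> [(1, 1), (1, 6), (3, 2), (3, 5), (6, 3), (6, 4), (9, 3), (9, 4), (12, 2), (12, 5), (14, 1), (14, 6)]
Unfold 3 (reflect across v@8): 24 holes -> [(1, 1), (1, 6), (1, 9), (1, 14), (3, 2), (3, 5), (3, 10), (3, 13), (6, 3), (6, 4), (6, 11), (6, 12), (9, 3), (9, 4), (9, 11), (9, 12), (12, 2), (12, 5), (12, 10), (12, 13), (14, 1), (14, 6), (14, 9), (14, 14)]
Holes: [(1, 1), (1, 6), (1, 9), (1, 14), (3, 2), (3, 5), (3, 10), (3, 13), (6, 3), (6, 4), (6, 11), (6, 12), (9, 3), (9, 4), (9, 11), (9, 12), (12, 2), (12, 5), (12, 10), (12, 13), (14, 1), (14, 6), (14, 9), (14, 14)]

Answer: no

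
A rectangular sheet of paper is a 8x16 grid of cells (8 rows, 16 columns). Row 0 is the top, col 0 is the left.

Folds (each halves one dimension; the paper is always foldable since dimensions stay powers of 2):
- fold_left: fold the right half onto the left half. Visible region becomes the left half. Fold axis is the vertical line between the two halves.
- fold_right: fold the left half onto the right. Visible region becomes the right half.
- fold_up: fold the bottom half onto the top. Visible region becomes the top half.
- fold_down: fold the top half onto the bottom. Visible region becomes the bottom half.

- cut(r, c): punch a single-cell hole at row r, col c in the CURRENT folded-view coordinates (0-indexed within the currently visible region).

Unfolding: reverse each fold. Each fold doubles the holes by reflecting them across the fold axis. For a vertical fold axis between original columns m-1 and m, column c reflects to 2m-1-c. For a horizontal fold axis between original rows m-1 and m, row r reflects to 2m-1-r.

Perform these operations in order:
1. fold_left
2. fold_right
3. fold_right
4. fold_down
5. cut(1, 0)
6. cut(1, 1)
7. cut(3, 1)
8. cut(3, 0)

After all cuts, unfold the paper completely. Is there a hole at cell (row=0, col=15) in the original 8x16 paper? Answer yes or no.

Op 1 fold_left: fold axis v@8; visible region now rows[0,8) x cols[0,8) = 8x8
Op 2 fold_right: fold axis v@4; visible region now rows[0,8) x cols[4,8) = 8x4
Op 3 fold_right: fold axis v@6; visible region now rows[0,8) x cols[6,8) = 8x2
Op 4 fold_down: fold axis h@4; visible region now rows[4,8) x cols[6,8) = 4x2
Op 5 cut(1, 0): punch at orig (5,6); cuts so far [(5, 6)]; region rows[4,8) x cols[6,8) = 4x2
Op 6 cut(1, 1): punch at orig (5,7); cuts so far [(5, 6), (5, 7)]; region rows[4,8) x cols[6,8) = 4x2
Op 7 cut(3, 1): punch at orig (7,7); cuts so far [(5, 6), (5, 7), (7, 7)]; region rows[4,8) x cols[6,8) = 4x2
Op 8 cut(3, 0): punch at orig (7,6); cuts so far [(5, 6), (5, 7), (7, 6), (7, 7)]; region rows[4,8) x cols[6,8) = 4x2
Unfold 1 (reflect across h@4): 8 holes -> [(0, 6), (0, 7), (2, 6), (2, 7), (5, 6), (5, 7), (7, 6), (7, 7)]
Unfold 2 (reflect across v@6): 16 holes -> [(0, 4), (0, 5), (0, 6), (0, 7), (2, 4), (2, 5), (2, 6), (2, 7), (5, 4), (5, 5), (5, 6), (5, 7), (7, 4), (7, 5), (7, 6), (7, 7)]
Unfold 3 (reflect across v@4): 32 holes -> [(0, 0), (0, 1), (0, 2), (0, 3), (0, 4), (0, 5), (0, 6), (0, 7), (2, 0), (2, 1), (2, 2), (2, 3), (2, 4), (2, 5), (2, 6), (2, 7), (5, 0), (5, 1), (5, 2), (5, 3), (5, 4), (5, 5), (5, 6), (5, 7), (7, 0), (7, 1), (7, 2), (7, 3), (7, 4), (7, 5), (7, 6), (7, 7)]
Unfold 4 (reflect across v@8): 64 holes -> [(0, 0), (0, 1), (0, 2), (0, 3), (0, 4), (0, 5), (0, 6), (0, 7), (0, 8), (0, 9), (0, 10), (0, 11), (0, 12), (0, 13), (0, 14), (0, 15), (2, 0), (2, 1), (2, 2), (2, 3), (2, 4), (2, 5), (2, 6), (2, 7), (2, 8), (2, 9), (2, 10), (2, 11), (2, 12), (2, 13), (2, 14), (2, 15), (5, 0), (5, 1), (5, 2), (5, 3), (5, 4), (5, 5), (5, 6), (5, 7), (5, 8), (5, 9), (5, 10), (5, 11), (5, 12), (5, 13), (5, 14), (5, 15), (7, 0), (7, 1), (7, 2), (7, 3), (7, 4), (7, 5), (7, 6), (7, 7), (7, 8), (7, 9), (7, 10), (7, 11), (7, 12), (7, 13), (7, 14), (7, 15)]
Holes: [(0, 0), (0, 1), (0, 2), (0, 3), (0, 4), (0, 5), (0, 6), (0, 7), (0, 8), (0, 9), (0, 10), (0, 11), (0, 12), (0, 13), (0, 14), (0, 15), (2, 0), (2, 1), (2, 2), (2, 3), (2, 4), (2, 5), (2, 6), (2, 7), (2, 8), (2, 9), (2, 10), (2, 11), (2, 12), (2, 13), (2, 14), (2, 15), (5, 0), (5, 1), (5, 2), (5, 3), (5, 4), (5, 5), (5, 6), (5, 7), (5, 8), (5, 9), (5, 10), (5, 11), (5, 12), (5, 13), (5, 14), (5, 15), (7, 0), (7, 1), (7, 2), (7, 3), (7, 4), (7, 5), (7, 6), (7, 7), (7, 8), (7, 9), (7, 10), (7, 11), (7, 12), (7, 13), (7, 14), (7, 15)]

Answer: yes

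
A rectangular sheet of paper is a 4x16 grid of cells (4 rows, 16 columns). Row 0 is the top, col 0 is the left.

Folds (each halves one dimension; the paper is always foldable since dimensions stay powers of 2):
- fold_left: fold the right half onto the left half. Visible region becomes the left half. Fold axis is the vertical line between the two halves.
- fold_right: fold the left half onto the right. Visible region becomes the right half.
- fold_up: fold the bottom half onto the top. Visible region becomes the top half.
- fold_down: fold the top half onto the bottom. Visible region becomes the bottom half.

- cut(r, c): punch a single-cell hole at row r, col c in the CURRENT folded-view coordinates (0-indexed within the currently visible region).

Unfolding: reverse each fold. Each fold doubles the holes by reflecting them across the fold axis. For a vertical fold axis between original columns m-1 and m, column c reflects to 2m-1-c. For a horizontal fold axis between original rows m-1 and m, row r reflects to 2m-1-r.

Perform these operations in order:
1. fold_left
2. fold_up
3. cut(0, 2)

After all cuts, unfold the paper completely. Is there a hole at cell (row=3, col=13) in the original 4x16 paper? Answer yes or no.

Op 1 fold_left: fold axis v@8; visible region now rows[0,4) x cols[0,8) = 4x8
Op 2 fold_up: fold axis h@2; visible region now rows[0,2) x cols[0,8) = 2x8
Op 3 cut(0, 2): punch at orig (0,2); cuts so far [(0, 2)]; region rows[0,2) x cols[0,8) = 2x8
Unfold 1 (reflect across h@2): 2 holes -> [(0, 2), (3, 2)]
Unfold 2 (reflect across v@8): 4 holes -> [(0, 2), (0, 13), (3, 2), (3, 13)]
Holes: [(0, 2), (0, 13), (3, 2), (3, 13)]

Answer: yes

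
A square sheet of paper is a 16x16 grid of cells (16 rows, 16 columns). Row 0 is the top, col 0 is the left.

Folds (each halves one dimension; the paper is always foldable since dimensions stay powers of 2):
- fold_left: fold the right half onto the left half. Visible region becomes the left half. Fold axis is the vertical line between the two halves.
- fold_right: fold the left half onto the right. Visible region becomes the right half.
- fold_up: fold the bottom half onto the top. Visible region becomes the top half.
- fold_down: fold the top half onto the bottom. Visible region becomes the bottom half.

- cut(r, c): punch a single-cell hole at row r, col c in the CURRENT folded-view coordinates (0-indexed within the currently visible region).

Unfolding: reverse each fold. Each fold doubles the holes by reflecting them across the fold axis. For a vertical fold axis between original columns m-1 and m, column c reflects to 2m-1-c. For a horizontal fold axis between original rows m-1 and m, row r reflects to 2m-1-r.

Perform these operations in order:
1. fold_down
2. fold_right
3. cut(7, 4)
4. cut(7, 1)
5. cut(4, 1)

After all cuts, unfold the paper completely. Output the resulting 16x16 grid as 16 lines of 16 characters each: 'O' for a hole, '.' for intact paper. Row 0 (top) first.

Op 1 fold_down: fold axis h@8; visible region now rows[8,16) x cols[0,16) = 8x16
Op 2 fold_right: fold axis v@8; visible region now rows[8,16) x cols[8,16) = 8x8
Op 3 cut(7, 4): punch at orig (15,12); cuts so far [(15, 12)]; region rows[8,16) x cols[8,16) = 8x8
Op 4 cut(7, 1): punch at orig (15,9); cuts so far [(15, 9), (15, 12)]; region rows[8,16) x cols[8,16) = 8x8
Op 5 cut(4, 1): punch at orig (12,9); cuts so far [(12, 9), (15, 9), (15, 12)]; region rows[8,16) x cols[8,16) = 8x8
Unfold 1 (reflect across v@8): 6 holes -> [(12, 6), (12, 9), (15, 3), (15, 6), (15, 9), (15, 12)]
Unfold 2 (reflect across h@8): 12 holes -> [(0, 3), (0, 6), (0, 9), (0, 12), (3, 6), (3, 9), (12, 6), (12, 9), (15, 3), (15, 6), (15, 9), (15, 12)]

Answer: ...O..O..O..O...
................
................
......O..O......
................
................
................
................
................
................
................
................
......O..O......
................
................
...O..O..O..O...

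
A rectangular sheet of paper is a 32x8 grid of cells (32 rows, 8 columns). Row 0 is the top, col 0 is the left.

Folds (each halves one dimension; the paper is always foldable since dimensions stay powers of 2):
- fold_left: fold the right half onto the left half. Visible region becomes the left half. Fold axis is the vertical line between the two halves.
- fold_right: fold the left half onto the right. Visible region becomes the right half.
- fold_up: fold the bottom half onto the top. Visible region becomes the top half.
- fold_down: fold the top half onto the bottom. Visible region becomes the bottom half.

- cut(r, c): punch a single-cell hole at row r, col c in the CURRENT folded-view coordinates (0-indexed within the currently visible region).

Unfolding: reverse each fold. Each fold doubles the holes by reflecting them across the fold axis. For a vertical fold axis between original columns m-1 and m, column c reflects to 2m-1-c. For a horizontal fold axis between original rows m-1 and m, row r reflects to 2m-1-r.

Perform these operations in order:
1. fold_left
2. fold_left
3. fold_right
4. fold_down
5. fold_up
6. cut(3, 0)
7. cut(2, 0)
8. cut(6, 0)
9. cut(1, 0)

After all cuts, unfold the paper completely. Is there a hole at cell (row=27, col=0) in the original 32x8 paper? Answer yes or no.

Answer: no

Derivation:
Op 1 fold_left: fold axis v@4; visible region now rows[0,32) x cols[0,4) = 32x4
Op 2 fold_left: fold axis v@2; visible region now rows[0,32) x cols[0,2) = 32x2
Op 3 fold_right: fold axis v@1; visible region now rows[0,32) x cols[1,2) = 32x1
Op 4 fold_down: fold axis h@16; visible region now rows[16,32) x cols[1,2) = 16x1
Op 5 fold_up: fold axis h@24; visible region now rows[16,24) x cols[1,2) = 8x1
Op 6 cut(3, 0): punch at orig (19,1); cuts so far [(19, 1)]; region rows[16,24) x cols[1,2) = 8x1
Op 7 cut(2, 0): punch at orig (18,1); cuts so far [(18, 1), (19, 1)]; region rows[16,24) x cols[1,2) = 8x1
Op 8 cut(6, 0): punch at orig (22,1); cuts so far [(18, 1), (19, 1), (22, 1)]; region rows[16,24) x cols[1,2) = 8x1
Op 9 cut(1, 0): punch at orig (17,1); cuts so far [(17, 1), (18, 1), (19, 1), (22, 1)]; region rows[16,24) x cols[1,2) = 8x1
Unfold 1 (reflect across h@24): 8 holes -> [(17, 1), (18, 1), (19, 1), (22, 1), (25, 1), (28, 1), (29, 1), (30, 1)]
Unfold 2 (reflect across h@16): 16 holes -> [(1, 1), (2, 1), (3, 1), (6, 1), (9, 1), (12, 1), (13, 1), (14, 1), (17, 1), (18, 1), (19, 1), (22, 1), (25, 1), (28, 1), (29, 1), (30, 1)]
Unfold 3 (reflect across v@1): 32 holes -> [(1, 0), (1, 1), (2, 0), (2, 1), (3, 0), (3, 1), (6, 0), (6, 1), (9, 0), (9, 1), (12, 0), (12, 1), (13, 0), (13, 1), (14, 0), (14, 1), (17, 0), (17, 1), (18, 0), (18, 1), (19, 0), (19, 1), (22, 0), (22, 1), (25, 0), (25, 1), (28, 0), (28, 1), (29, 0), (29, 1), (30, 0), (30, 1)]
Unfold 4 (reflect across v@2): 64 holes -> [(1, 0), (1, 1), (1, 2), (1, 3), (2, 0), (2, 1), (2, 2), (2, 3), (3, 0), (3, 1), (3, 2), (3, 3), (6, 0), (6, 1), (6, 2), (6, 3), (9, 0), (9, 1), (9, 2), (9, 3), (12, 0), (12, 1), (12, 2), (12, 3), (13, 0), (13, 1), (13, 2), (13, 3), (14, 0), (14, 1), (14, 2), (14, 3), (17, 0), (17, 1), (17, 2), (17, 3), (18, 0), (18, 1), (18, 2), (18, 3), (19, 0), (19, 1), (19, 2), (19, 3), (22, 0), (22, 1), (22, 2), (22, 3), (25, 0), (25, 1), (25, 2), (25, 3), (28, 0), (28, 1), (28, 2), (28, 3), (29, 0), (29, 1), (29, 2), (29, 3), (30, 0), (30, 1), (30, 2), (30, 3)]
Unfold 5 (reflect across v@4): 128 holes -> [(1, 0), (1, 1), (1, 2), (1, 3), (1, 4), (1, 5), (1, 6), (1, 7), (2, 0), (2, 1), (2, 2), (2, 3), (2, 4), (2, 5), (2, 6), (2, 7), (3, 0), (3, 1), (3, 2), (3, 3), (3, 4), (3, 5), (3, 6), (3, 7), (6, 0), (6, 1), (6, 2), (6, 3), (6, 4), (6, 5), (6, 6), (6, 7), (9, 0), (9, 1), (9, 2), (9, 3), (9, 4), (9, 5), (9, 6), (9, 7), (12, 0), (12, 1), (12, 2), (12, 3), (12, 4), (12, 5), (12, 6), (12, 7), (13, 0), (13, 1), (13, 2), (13, 3), (13, 4), (13, 5), (13, 6), (13, 7), (14, 0), (14, 1), (14, 2), (14, 3), (14, 4), (14, 5), (14, 6), (14, 7), (17, 0), (17, 1), (17, 2), (17, 3), (17, 4), (17, 5), (17, 6), (17, 7), (18, 0), (18, 1), (18, 2), (18, 3), (18, 4), (18, 5), (18, 6), (18, 7), (19, 0), (19, 1), (19, 2), (19, 3), (19, 4), (19, 5), (19, 6), (19, 7), (22, 0), (22, 1), (22, 2), (22, 3), (22, 4), (22, 5), (22, 6), (22, 7), (25, 0), (25, 1), (25, 2), (25, 3), (25, 4), (25, 5), (25, 6), (25, 7), (28, 0), (28, 1), (28, 2), (28, 3), (28, 4), (28, 5), (28, 6), (28, 7), (29, 0), (29, 1), (29, 2), (29, 3), (29, 4), (29, 5), (29, 6), (29, 7), (30, 0), (30, 1), (30, 2), (30, 3), (30, 4), (30, 5), (30, 6), (30, 7)]
Holes: [(1, 0), (1, 1), (1, 2), (1, 3), (1, 4), (1, 5), (1, 6), (1, 7), (2, 0), (2, 1), (2, 2), (2, 3), (2, 4), (2, 5), (2, 6), (2, 7), (3, 0), (3, 1), (3, 2), (3, 3), (3, 4), (3, 5), (3, 6), (3, 7), (6, 0), (6, 1), (6, 2), (6, 3), (6, 4), (6, 5), (6, 6), (6, 7), (9, 0), (9, 1), (9, 2), (9, 3), (9, 4), (9, 5), (9, 6), (9, 7), (12, 0), (12, 1), (12, 2), (12, 3), (12, 4), (12, 5), (12, 6), (12, 7), (13, 0), (13, 1), (13, 2), (13, 3), (13, 4), (13, 5), (13, 6), (13, 7), (14, 0), (14, 1), (14, 2), (14, 3), (14, 4), (14, 5), (14, 6), (14, 7), (17, 0), (17, 1), (17, 2), (17, 3), (17, 4), (17, 5), (17, 6), (17, 7), (18, 0), (18, 1), (18, 2), (18, 3), (18, 4), (18, 5), (18, 6), (18, 7), (19, 0), (19, 1), (19, 2), (19, 3), (19, 4), (19, 5), (19, 6), (19, 7), (22, 0), (22, 1), (22, 2), (22, 3), (22, 4), (22, 5), (22, 6), (22, 7), (25, 0), (25, 1), (25, 2), (25, 3), (25, 4), (25, 5), (25, 6), (25, 7), (28, 0), (28, 1), (28, 2), (28, 3), (28, 4), (28, 5), (28, 6), (28, 7), (29, 0), (29, 1), (29, 2), (29, 3), (29, 4), (29, 5), (29, 6), (29, 7), (30, 0), (30, 1), (30, 2), (30, 3), (30, 4), (30, 5), (30, 6), (30, 7)]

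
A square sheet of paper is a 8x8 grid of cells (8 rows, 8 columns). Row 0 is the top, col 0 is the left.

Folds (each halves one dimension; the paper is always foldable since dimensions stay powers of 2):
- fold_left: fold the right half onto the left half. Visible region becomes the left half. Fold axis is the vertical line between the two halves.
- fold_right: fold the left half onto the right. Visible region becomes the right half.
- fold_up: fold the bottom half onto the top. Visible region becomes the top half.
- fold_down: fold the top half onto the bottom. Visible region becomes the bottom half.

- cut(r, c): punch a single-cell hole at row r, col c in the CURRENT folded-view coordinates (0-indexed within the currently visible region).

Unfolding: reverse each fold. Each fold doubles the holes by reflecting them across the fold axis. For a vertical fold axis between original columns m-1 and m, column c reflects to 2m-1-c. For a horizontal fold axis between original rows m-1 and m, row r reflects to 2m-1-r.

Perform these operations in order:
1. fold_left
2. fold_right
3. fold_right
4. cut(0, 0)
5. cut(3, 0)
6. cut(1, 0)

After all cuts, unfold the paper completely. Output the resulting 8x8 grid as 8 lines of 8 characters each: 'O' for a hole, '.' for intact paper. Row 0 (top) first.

Op 1 fold_left: fold axis v@4; visible region now rows[0,8) x cols[0,4) = 8x4
Op 2 fold_right: fold axis v@2; visible region now rows[0,8) x cols[2,4) = 8x2
Op 3 fold_right: fold axis v@3; visible region now rows[0,8) x cols[3,4) = 8x1
Op 4 cut(0, 0): punch at orig (0,3); cuts so far [(0, 3)]; region rows[0,8) x cols[3,4) = 8x1
Op 5 cut(3, 0): punch at orig (3,3); cuts so far [(0, 3), (3, 3)]; region rows[0,8) x cols[3,4) = 8x1
Op 6 cut(1, 0): punch at orig (1,3); cuts so far [(0, 3), (1, 3), (3, 3)]; region rows[0,8) x cols[3,4) = 8x1
Unfold 1 (reflect across v@3): 6 holes -> [(0, 2), (0, 3), (1, 2), (1, 3), (3, 2), (3, 3)]
Unfold 2 (reflect across v@2): 12 holes -> [(0, 0), (0, 1), (0, 2), (0, 3), (1, 0), (1, 1), (1, 2), (1, 3), (3, 0), (3, 1), (3, 2), (3, 3)]
Unfold 3 (reflect across v@4): 24 holes -> [(0, 0), (0, 1), (0, 2), (0, 3), (0, 4), (0, 5), (0, 6), (0, 7), (1, 0), (1, 1), (1, 2), (1, 3), (1, 4), (1, 5), (1, 6), (1, 7), (3, 0), (3, 1), (3, 2), (3, 3), (3, 4), (3, 5), (3, 6), (3, 7)]

Answer: OOOOOOOO
OOOOOOOO
........
OOOOOOOO
........
........
........
........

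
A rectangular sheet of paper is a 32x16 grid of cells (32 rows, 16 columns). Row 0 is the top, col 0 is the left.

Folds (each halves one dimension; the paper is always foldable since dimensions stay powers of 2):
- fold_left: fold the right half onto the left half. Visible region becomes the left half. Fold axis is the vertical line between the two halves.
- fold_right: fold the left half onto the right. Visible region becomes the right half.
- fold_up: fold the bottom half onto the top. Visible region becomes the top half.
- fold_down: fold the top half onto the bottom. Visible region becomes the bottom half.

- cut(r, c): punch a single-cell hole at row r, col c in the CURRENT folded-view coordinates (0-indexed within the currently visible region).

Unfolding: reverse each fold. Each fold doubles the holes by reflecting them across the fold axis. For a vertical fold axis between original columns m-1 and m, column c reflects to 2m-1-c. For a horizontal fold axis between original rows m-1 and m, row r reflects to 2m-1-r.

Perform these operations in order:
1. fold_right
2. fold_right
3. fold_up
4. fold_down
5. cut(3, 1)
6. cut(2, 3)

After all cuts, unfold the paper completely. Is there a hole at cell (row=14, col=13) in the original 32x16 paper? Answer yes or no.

Answer: no

Derivation:
Op 1 fold_right: fold axis v@8; visible region now rows[0,32) x cols[8,16) = 32x8
Op 2 fold_right: fold axis v@12; visible region now rows[0,32) x cols[12,16) = 32x4
Op 3 fold_up: fold axis h@16; visible region now rows[0,16) x cols[12,16) = 16x4
Op 4 fold_down: fold axis h@8; visible region now rows[8,16) x cols[12,16) = 8x4
Op 5 cut(3, 1): punch at orig (11,13); cuts so far [(11, 13)]; region rows[8,16) x cols[12,16) = 8x4
Op 6 cut(2, 3): punch at orig (10,15); cuts so far [(10, 15), (11, 13)]; region rows[8,16) x cols[12,16) = 8x4
Unfold 1 (reflect across h@8): 4 holes -> [(4, 13), (5, 15), (10, 15), (11, 13)]
Unfold 2 (reflect across h@16): 8 holes -> [(4, 13), (5, 15), (10, 15), (11, 13), (20, 13), (21, 15), (26, 15), (27, 13)]
Unfold 3 (reflect across v@12): 16 holes -> [(4, 10), (4, 13), (5, 8), (5, 15), (10, 8), (10, 15), (11, 10), (11, 13), (20, 10), (20, 13), (21, 8), (21, 15), (26, 8), (26, 15), (27, 10), (27, 13)]
Unfold 4 (reflect across v@8): 32 holes -> [(4, 2), (4, 5), (4, 10), (4, 13), (5, 0), (5, 7), (5, 8), (5, 15), (10, 0), (10, 7), (10, 8), (10, 15), (11, 2), (11, 5), (11, 10), (11, 13), (20, 2), (20, 5), (20, 10), (20, 13), (21, 0), (21, 7), (21, 8), (21, 15), (26, 0), (26, 7), (26, 8), (26, 15), (27, 2), (27, 5), (27, 10), (27, 13)]
Holes: [(4, 2), (4, 5), (4, 10), (4, 13), (5, 0), (5, 7), (5, 8), (5, 15), (10, 0), (10, 7), (10, 8), (10, 15), (11, 2), (11, 5), (11, 10), (11, 13), (20, 2), (20, 5), (20, 10), (20, 13), (21, 0), (21, 7), (21, 8), (21, 15), (26, 0), (26, 7), (26, 8), (26, 15), (27, 2), (27, 5), (27, 10), (27, 13)]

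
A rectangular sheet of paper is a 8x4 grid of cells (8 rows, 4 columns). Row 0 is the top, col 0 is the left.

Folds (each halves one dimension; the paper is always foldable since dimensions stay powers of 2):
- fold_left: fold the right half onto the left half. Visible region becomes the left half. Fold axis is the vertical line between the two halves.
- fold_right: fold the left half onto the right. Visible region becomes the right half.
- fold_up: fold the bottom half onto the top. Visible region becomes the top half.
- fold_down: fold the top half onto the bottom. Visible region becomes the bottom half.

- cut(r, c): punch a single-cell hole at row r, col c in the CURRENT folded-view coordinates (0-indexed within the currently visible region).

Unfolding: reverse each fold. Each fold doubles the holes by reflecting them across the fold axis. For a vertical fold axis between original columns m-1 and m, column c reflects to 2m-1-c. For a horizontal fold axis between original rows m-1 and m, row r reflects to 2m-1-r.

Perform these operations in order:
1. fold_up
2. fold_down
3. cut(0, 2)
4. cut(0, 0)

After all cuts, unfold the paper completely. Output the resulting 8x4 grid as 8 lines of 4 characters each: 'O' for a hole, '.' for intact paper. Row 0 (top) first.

Answer: ....
O.O.
O.O.
....
....
O.O.
O.O.
....

Derivation:
Op 1 fold_up: fold axis h@4; visible region now rows[0,4) x cols[0,4) = 4x4
Op 2 fold_down: fold axis h@2; visible region now rows[2,4) x cols[0,4) = 2x4
Op 3 cut(0, 2): punch at orig (2,2); cuts so far [(2, 2)]; region rows[2,4) x cols[0,4) = 2x4
Op 4 cut(0, 0): punch at orig (2,0); cuts so far [(2, 0), (2, 2)]; region rows[2,4) x cols[0,4) = 2x4
Unfold 1 (reflect across h@2): 4 holes -> [(1, 0), (1, 2), (2, 0), (2, 2)]
Unfold 2 (reflect across h@4): 8 holes -> [(1, 0), (1, 2), (2, 0), (2, 2), (5, 0), (5, 2), (6, 0), (6, 2)]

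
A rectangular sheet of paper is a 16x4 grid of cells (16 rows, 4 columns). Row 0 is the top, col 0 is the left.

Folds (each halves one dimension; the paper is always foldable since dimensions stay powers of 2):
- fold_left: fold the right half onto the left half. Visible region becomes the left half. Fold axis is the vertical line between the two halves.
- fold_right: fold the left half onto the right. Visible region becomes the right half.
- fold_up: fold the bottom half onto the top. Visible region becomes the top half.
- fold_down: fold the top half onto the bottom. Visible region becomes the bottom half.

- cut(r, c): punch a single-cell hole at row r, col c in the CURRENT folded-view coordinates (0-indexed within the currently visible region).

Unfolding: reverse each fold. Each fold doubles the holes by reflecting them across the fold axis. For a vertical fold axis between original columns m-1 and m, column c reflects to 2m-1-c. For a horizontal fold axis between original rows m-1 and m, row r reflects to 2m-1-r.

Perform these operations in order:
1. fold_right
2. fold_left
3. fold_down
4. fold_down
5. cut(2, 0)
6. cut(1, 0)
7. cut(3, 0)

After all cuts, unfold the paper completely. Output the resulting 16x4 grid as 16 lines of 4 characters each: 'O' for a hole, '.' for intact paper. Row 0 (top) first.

Answer: OOOO
OOOO
OOOO
....
....
OOOO
OOOO
OOOO
OOOO
OOOO
OOOO
....
....
OOOO
OOOO
OOOO

Derivation:
Op 1 fold_right: fold axis v@2; visible region now rows[0,16) x cols[2,4) = 16x2
Op 2 fold_left: fold axis v@3; visible region now rows[0,16) x cols[2,3) = 16x1
Op 3 fold_down: fold axis h@8; visible region now rows[8,16) x cols[2,3) = 8x1
Op 4 fold_down: fold axis h@12; visible region now rows[12,16) x cols[2,3) = 4x1
Op 5 cut(2, 0): punch at orig (14,2); cuts so far [(14, 2)]; region rows[12,16) x cols[2,3) = 4x1
Op 6 cut(1, 0): punch at orig (13,2); cuts so far [(13, 2), (14, 2)]; region rows[12,16) x cols[2,3) = 4x1
Op 7 cut(3, 0): punch at orig (15,2); cuts so far [(13, 2), (14, 2), (15, 2)]; region rows[12,16) x cols[2,3) = 4x1
Unfold 1 (reflect across h@12): 6 holes -> [(8, 2), (9, 2), (10, 2), (13, 2), (14, 2), (15, 2)]
Unfold 2 (reflect across h@8): 12 holes -> [(0, 2), (1, 2), (2, 2), (5, 2), (6, 2), (7, 2), (8, 2), (9, 2), (10, 2), (13, 2), (14, 2), (15, 2)]
Unfold 3 (reflect across v@3): 24 holes -> [(0, 2), (0, 3), (1, 2), (1, 3), (2, 2), (2, 3), (5, 2), (5, 3), (6, 2), (6, 3), (7, 2), (7, 3), (8, 2), (8, 3), (9, 2), (9, 3), (10, 2), (10, 3), (13, 2), (13, 3), (14, 2), (14, 3), (15, 2), (15, 3)]
Unfold 4 (reflect across v@2): 48 holes -> [(0, 0), (0, 1), (0, 2), (0, 3), (1, 0), (1, 1), (1, 2), (1, 3), (2, 0), (2, 1), (2, 2), (2, 3), (5, 0), (5, 1), (5, 2), (5, 3), (6, 0), (6, 1), (6, 2), (6, 3), (7, 0), (7, 1), (7, 2), (7, 3), (8, 0), (8, 1), (8, 2), (8, 3), (9, 0), (9, 1), (9, 2), (9, 3), (10, 0), (10, 1), (10, 2), (10, 3), (13, 0), (13, 1), (13, 2), (13, 3), (14, 0), (14, 1), (14, 2), (14, 3), (15, 0), (15, 1), (15, 2), (15, 3)]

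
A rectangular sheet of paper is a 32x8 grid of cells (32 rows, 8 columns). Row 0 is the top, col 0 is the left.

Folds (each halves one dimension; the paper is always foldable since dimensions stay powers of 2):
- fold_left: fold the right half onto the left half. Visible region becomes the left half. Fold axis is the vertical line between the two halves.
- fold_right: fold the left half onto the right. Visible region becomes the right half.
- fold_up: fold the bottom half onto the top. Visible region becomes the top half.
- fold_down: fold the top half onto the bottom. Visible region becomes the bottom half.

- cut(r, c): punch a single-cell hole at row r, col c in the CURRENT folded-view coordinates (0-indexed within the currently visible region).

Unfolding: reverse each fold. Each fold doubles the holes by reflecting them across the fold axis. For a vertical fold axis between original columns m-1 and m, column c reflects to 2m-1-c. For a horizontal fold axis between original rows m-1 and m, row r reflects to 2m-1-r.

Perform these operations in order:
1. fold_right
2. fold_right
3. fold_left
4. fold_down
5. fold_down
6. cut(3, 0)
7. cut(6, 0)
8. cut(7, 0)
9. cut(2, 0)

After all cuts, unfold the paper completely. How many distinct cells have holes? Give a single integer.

Answer: 128

Derivation:
Op 1 fold_right: fold axis v@4; visible region now rows[0,32) x cols[4,8) = 32x4
Op 2 fold_right: fold axis v@6; visible region now rows[0,32) x cols[6,8) = 32x2
Op 3 fold_left: fold axis v@7; visible region now rows[0,32) x cols[6,7) = 32x1
Op 4 fold_down: fold axis h@16; visible region now rows[16,32) x cols[6,7) = 16x1
Op 5 fold_down: fold axis h@24; visible region now rows[24,32) x cols[6,7) = 8x1
Op 6 cut(3, 0): punch at orig (27,6); cuts so far [(27, 6)]; region rows[24,32) x cols[6,7) = 8x1
Op 7 cut(6, 0): punch at orig (30,6); cuts so far [(27, 6), (30, 6)]; region rows[24,32) x cols[6,7) = 8x1
Op 8 cut(7, 0): punch at orig (31,6); cuts so far [(27, 6), (30, 6), (31, 6)]; region rows[24,32) x cols[6,7) = 8x1
Op 9 cut(2, 0): punch at orig (26,6); cuts so far [(26, 6), (27, 6), (30, 6), (31, 6)]; region rows[24,32) x cols[6,7) = 8x1
Unfold 1 (reflect across h@24): 8 holes -> [(16, 6), (17, 6), (20, 6), (21, 6), (26, 6), (27, 6), (30, 6), (31, 6)]
Unfold 2 (reflect across h@16): 16 holes -> [(0, 6), (1, 6), (4, 6), (5, 6), (10, 6), (11, 6), (14, 6), (15, 6), (16, 6), (17, 6), (20, 6), (21, 6), (26, 6), (27, 6), (30, 6), (31, 6)]
Unfold 3 (reflect across v@7): 32 holes -> [(0, 6), (0, 7), (1, 6), (1, 7), (4, 6), (4, 7), (5, 6), (5, 7), (10, 6), (10, 7), (11, 6), (11, 7), (14, 6), (14, 7), (15, 6), (15, 7), (16, 6), (16, 7), (17, 6), (17, 7), (20, 6), (20, 7), (21, 6), (21, 7), (26, 6), (26, 7), (27, 6), (27, 7), (30, 6), (30, 7), (31, 6), (31, 7)]
Unfold 4 (reflect across v@6): 64 holes -> [(0, 4), (0, 5), (0, 6), (0, 7), (1, 4), (1, 5), (1, 6), (1, 7), (4, 4), (4, 5), (4, 6), (4, 7), (5, 4), (5, 5), (5, 6), (5, 7), (10, 4), (10, 5), (10, 6), (10, 7), (11, 4), (11, 5), (11, 6), (11, 7), (14, 4), (14, 5), (14, 6), (14, 7), (15, 4), (15, 5), (15, 6), (15, 7), (16, 4), (16, 5), (16, 6), (16, 7), (17, 4), (17, 5), (17, 6), (17, 7), (20, 4), (20, 5), (20, 6), (20, 7), (21, 4), (21, 5), (21, 6), (21, 7), (26, 4), (26, 5), (26, 6), (26, 7), (27, 4), (27, 5), (27, 6), (27, 7), (30, 4), (30, 5), (30, 6), (30, 7), (31, 4), (31, 5), (31, 6), (31, 7)]
Unfold 5 (reflect across v@4): 128 holes -> [(0, 0), (0, 1), (0, 2), (0, 3), (0, 4), (0, 5), (0, 6), (0, 7), (1, 0), (1, 1), (1, 2), (1, 3), (1, 4), (1, 5), (1, 6), (1, 7), (4, 0), (4, 1), (4, 2), (4, 3), (4, 4), (4, 5), (4, 6), (4, 7), (5, 0), (5, 1), (5, 2), (5, 3), (5, 4), (5, 5), (5, 6), (5, 7), (10, 0), (10, 1), (10, 2), (10, 3), (10, 4), (10, 5), (10, 6), (10, 7), (11, 0), (11, 1), (11, 2), (11, 3), (11, 4), (11, 5), (11, 6), (11, 7), (14, 0), (14, 1), (14, 2), (14, 3), (14, 4), (14, 5), (14, 6), (14, 7), (15, 0), (15, 1), (15, 2), (15, 3), (15, 4), (15, 5), (15, 6), (15, 7), (16, 0), (16, 1), (16, 2), (16, 3), (16, 4), (16, 5), (16, 6), (16, 7), (17, 0), (17, 1), (17, 2), (17, 3), (17, 4), (17, 5), (17, 6), (17, 7), (20, 0), (20, 1), (20, 2), (20, 3), (20, 4), (20, 5), (20, 6), (20, 7), (21, 0), (21, 1), (21, 2), (21, 3), (21, 4), (21, 5), (21, 6), (21, 7), (26, 0), (26, 1), (26, 2), (26, 3), (26, 4), (26, 5), (26, 6), (26, 7), (27, 0), (27, 1), (27, 2), (27, 3), (27, 4), (27, 5), (27, 6), (27, 7), (30, 0), (30, 1), (30, 2), (30, 3), (30, 4), (30, 5), (30, 6), (30, 7), (31, 0), (31, 1), (31, 2), (31, 3), (31, 4), (31, 5), (31, 6), (31, 7)]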